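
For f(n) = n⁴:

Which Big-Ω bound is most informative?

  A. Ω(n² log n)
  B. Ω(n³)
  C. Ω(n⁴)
C

f(n) = n⁴ is Ω(n⁴).
All listed options are valid Big-Ω bounds (lower bounds),
but Ω(n⁴) is the tightest (largest valid bound).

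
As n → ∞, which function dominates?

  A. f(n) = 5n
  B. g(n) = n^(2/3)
A

f(n) = 5n is O(n), while g(n) = n^(2/3) is O(n^(2/3)).
Since O(n) grows faster than O(n^(2/3)), f(n) dominates.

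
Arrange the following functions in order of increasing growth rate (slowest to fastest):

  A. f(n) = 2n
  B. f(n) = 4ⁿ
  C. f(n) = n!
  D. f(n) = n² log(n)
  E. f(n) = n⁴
A < D < E < B < C

Comparing growth rates:
A = 2n is O(n)
D = n² log(n) is O(n² log n)
E = n⁴ is O(n⁴)
B = 4ⁿ is O(4ⁿ)
C = n! is O(n!)

Therefore, the order from slowest to fastest is: A < D < E < B < C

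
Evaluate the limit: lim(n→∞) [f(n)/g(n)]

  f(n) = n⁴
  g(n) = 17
∞

Since n⁴ (O(n⁴)) grows faster than 17 (O(1)),
the ratio f(n)/g(n) → ∞ as n → ∞.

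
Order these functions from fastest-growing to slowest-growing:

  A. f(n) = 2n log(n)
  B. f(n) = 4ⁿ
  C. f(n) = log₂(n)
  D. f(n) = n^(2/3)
B > A > D > C

Comparing growth rates:
B = 4ⁿ is O(4ⁿ)
A = 2n log(n) is O(n log n)
D = n^(2/3) is O(n^(2/3))
C = log₂(n) is O(log n)

Therefore, the order from fastest to slowest is: B > A > D > C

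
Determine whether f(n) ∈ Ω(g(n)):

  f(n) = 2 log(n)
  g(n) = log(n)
True

f(n) = 2 log(n) and g(n) = log(n) are both O(log n).
Big-Ω permits equal growth rates (f ≥ c·g for some c > 0), so f(n) = Ω(g(n)) is true.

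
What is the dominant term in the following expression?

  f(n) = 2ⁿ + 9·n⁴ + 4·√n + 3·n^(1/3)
2ⁿ

Looking at each term:
  - 2ⁿ is O(2ⁿ)
  - 9·n⁴ is O(n⁴)
  - 4·√n is O(√n)
  - 3·n^(1/3) is O(n^(1/3))

The term 2ⁿ (O(2ⁿ)) grows fastest and dominates all others.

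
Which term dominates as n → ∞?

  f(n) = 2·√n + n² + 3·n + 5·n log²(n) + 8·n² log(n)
8·n² log(n)

Looking at each term:
  - 2·√n is O(√n)
  - n² is O(n²)
  - 3·n is O(n)
  - 5·n log²(n) is O(n log² n)
  - 8·n² log(n) is O(n² log n)

The term 8·n² log(n) (O(n² log n)) grows fastest and dominates all others.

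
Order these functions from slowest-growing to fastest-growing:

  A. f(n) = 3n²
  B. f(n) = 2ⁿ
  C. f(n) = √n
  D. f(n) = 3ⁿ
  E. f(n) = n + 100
C < E < A < B < D

Comparing growth rates:
C = √n is O(√n)
E = n + 100 is O(n)
A = 3n² is O(n²)
B = 2ⁿ is O(2ⁿ)
D = 3ⁿ is O(3ⁿ)

Therefore, the order from slowest to fastest is: C < E < A < B < D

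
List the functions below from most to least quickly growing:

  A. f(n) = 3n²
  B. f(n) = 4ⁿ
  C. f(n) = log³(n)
B > A > C

Comparing growth rates:
B = 4ⁿ is O(4ⁿ)
A = 3n² is O(n²)
C = log³(n) is O(log³ n)

Therefore, the order from fastest to slowest is: B > A > C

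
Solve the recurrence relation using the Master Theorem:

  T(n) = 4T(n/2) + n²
Θ(n² log n)

Master Theorem: a = 4, b = 2, f(n) = n².
Compute the critical exponent d = log₂(4) = 2.
Compare f(n) = Θ(n²) against n^d:
  k = 2 = d, so f(n) = Θ(n^d) — Case 2.
  Work is balanced across levels: T(n) = Θ(n^d log n) = Θ(n² log n).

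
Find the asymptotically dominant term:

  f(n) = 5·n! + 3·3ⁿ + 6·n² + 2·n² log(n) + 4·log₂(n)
5·n!

Looking at each term:
  - 5·n! is O(n!)
  - 3·3ⁿ is O(3ⁿ)
  - 6·n² is O(n²)
  - 2·n² log(n) is O(n² log n)
  - 4·log₂(n) is O(log n)

The term 5·n! (O(n!)) grows fastest and dominates all others.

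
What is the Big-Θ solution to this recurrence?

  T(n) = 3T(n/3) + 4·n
Θ(n log n)

Master Theorem: a = 3, b = 3, f(n) = 4·n.
Compute the critical exponent d = log₃(3) = 1.
Compare f(n) = Θ(n) against n^d:
  k = 1 = d, so f(n) = Θ(n^d) — Case 2.
  Work is balanced across levels: T(n) = Θ(n^d log n) = Θ(n log n).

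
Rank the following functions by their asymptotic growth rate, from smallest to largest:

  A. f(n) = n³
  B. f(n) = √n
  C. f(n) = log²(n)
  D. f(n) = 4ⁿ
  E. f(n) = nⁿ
C < B < A < D < E

Comparing growth rates:
C = log²(n) is O(log² n)
B = √n is O(√n)
A = n³ is O(n³)
D = 4ⁿ is O(4ⁿ)
E = nⁿ is O(nⁿ)

Therefore, the order from slowest to fastest is: C < B < A < D < E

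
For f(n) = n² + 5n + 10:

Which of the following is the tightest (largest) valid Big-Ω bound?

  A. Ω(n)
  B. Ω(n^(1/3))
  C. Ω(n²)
C

f(n) = n² + 5n + 10 is Ω(n²).
All listed options are valid Big-Ω bounds (lower bounds),
but Ω(n²) is the tightest (largest valid bound).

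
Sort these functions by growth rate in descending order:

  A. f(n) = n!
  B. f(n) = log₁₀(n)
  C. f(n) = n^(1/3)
A > C > B

Comparing growth rates:
A = n! is O(n!)
C = n^(1/3) is O(n^(1/3))
B = log₁₀(n) is O(log n)

Therefore, the order from fastest to slowest is: A > C > B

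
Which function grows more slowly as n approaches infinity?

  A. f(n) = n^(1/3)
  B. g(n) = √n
A

f(n) = n^(1/3) is O(n^(1/3)), while g(n) = √n is O(√n).
Since O(n^(1/3)) grows slower than O(√n), f(n) is dominated.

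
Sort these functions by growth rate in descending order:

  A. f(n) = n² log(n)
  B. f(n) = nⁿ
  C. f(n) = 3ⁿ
B > C > A

Comparing growth rates:
B = nⁿ is O(nⁿ)
C = 3ⁿ is O(3ⁿ)
A = n² log(n) is O(n² log n)

Therefore, the order from fastest to slowest is: B > C > A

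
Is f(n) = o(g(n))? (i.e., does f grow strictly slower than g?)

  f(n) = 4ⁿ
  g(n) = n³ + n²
False

f(n) = 4ⁿ is O(4ⁿ), and g(n) = n³ + n² is O(n³).
Since O(4ⁿ) grows faster than or equal to O(n³), f(n) = o(g(n)) is false.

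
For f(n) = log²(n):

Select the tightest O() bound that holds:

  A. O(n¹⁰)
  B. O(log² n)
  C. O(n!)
B

f(n) = log²(n) is O(log² n).
All listed options are valid Big-O bounds (upper bounds),
but O(log² n) is the tightest (smallest valid bound).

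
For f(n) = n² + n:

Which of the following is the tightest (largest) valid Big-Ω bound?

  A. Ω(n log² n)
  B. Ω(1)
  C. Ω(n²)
C

f(n) = n² + n is Ω(n²).
All listed options are valid Big-Ω bounds (lower bounds),
but Ω(n²) is the tightest (largest valid bound).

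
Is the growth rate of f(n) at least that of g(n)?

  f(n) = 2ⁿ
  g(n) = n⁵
True

f(n) = 2ⁿ is O(2ⁿ), and g(n) = n⁵ is O(n⁵).
Since O(2ⁿ) grows at least as fast as O(n⁵), f(n) = Ω(g(n)) is true.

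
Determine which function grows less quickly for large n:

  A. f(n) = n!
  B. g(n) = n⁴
B

f(n) = n! is O(n!), while g(n) = n⁴ is O(n⁴).
Since O(n⁴) grows slower than O(n!), g(n) is dominated.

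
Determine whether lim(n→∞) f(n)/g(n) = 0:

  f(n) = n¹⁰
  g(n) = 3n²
False

f(n) = n¹⁰ is O(n¹⁰), and g(n) = 3n² is O(n²).
Since O(n¹⁰) grows faster than or equal to O(n²), f(n) = o(g(n)) is false.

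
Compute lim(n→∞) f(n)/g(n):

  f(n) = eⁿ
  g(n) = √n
∞

Since eⁿ (O(eⁿ)) grows faster than √n (O(√n)),
the ratio f(n)/g(n) → ∞ as n → ∞.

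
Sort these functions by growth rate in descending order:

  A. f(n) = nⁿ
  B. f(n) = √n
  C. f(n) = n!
A > C > B

Comparing growth rates:
A = nⁿ is O(nⁿ)
C = n! is O(n!)
B = √n is O(√n)

Therefore, the order from fastest to slowest is: A > C > B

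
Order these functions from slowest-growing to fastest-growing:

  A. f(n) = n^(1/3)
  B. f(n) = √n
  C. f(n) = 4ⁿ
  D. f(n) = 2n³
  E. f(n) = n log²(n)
A < B < E < D < C

Comparing growth rates:
A = n^(1/3) is O(n^(1/3))
B = √n is O(√n)
E = n log²(n) is O(n log² n)
D = 2n³ is O(n³)
C = 4ⁿ is O(4ⁿ)

Therefore, the order from slowest to fastest is: A < B < E < D < C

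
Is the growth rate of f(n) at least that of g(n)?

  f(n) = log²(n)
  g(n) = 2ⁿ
False

f(n) = log²(n) is O(log² n), and g(n) = 2ⁿ is O(2ⁿ).
Since O(log² n) grows slower than O(2ⁿ), f(n) = Ω(g(n)) is false.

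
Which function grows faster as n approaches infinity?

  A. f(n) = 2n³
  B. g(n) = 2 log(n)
A

f(n) = 2n³ is O(n³), while g(n) = 2 log(n) is O(log n).
Since O(n³) grows faster than O(log n), f(n) dominates.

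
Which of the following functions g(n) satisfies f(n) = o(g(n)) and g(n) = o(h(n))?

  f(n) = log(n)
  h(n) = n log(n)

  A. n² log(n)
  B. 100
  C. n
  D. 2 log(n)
C

We need g(n) with log(n) = o(g(n)) and g(n) = o(n log(n)), i.e. O(log n) ≺ g ≺ O(n log n).
Check each option:
  A. n² log(n) — O(n² log n) does not grow strictly slower than h(n)
  B. 100 — O(1) does not grow strictly faster than f(n)
  C. n — O(n) is strictly between O(log n) and O(n log n) ✓
  D. 2 log(n) — O(log n) does not grow strictly faster than f(n)

Only option C (n) lies strictly between.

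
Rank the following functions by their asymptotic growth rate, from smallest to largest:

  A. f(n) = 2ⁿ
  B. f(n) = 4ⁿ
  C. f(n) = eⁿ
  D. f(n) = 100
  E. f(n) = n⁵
D < E < A < C < B

Comparing growth rates:
D = 100 is O(1)
E = n⁵ is O(n⁵)
A = 2ⁿ is O(2ⁿ)
C = eⁿ is O(eⁿ)
B = 4ⁿ is O(4ⁿ)

Therefore, the order from slowest to fastest is: D < E < A < C < B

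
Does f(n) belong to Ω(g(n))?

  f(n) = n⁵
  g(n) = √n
True

f(n) = n⁵ is O(n⁵), and g(n) = √n is O(√n).
Since O(n⁵) grows at least as fast as O(√n), f(n) = Ω(g(n)) is true.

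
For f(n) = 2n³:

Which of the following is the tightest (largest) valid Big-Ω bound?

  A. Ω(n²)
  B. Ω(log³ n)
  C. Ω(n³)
C

f(n) = 2n³ is Ω(n³).
All listed options are valid Big-Ω bounds (lower bounds),
but Ω(n³) is the tightest (largest valid bound).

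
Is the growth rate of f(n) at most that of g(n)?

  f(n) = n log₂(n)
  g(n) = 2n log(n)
True

f(n) = n log₂(n) and g(n) = 2n log(n) are both O(n log n).
Big-O permits equal growth rates (f ≤ c·g for some c), so f(n) = O(g(n)) is true.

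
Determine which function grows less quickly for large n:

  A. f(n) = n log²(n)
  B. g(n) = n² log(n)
A

f(n) = n log²(n) is O(n log² n), while g(n) = n² log(n) is O(n² log n).
Since O(n log² n) grows slower than O(n² log n), f(n) is dominated.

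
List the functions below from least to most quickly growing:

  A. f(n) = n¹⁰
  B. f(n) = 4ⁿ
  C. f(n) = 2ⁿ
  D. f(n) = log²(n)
D < A < C < B

Comparing growth rates:
D = log²(n) is O(log² n)
A = n¹⁰ is O(n¹⁰)
C = 2ⁿ is O(2ⁿ)
B = 4ⁿ is O(4ⁿ)

Therefore, the order from slowest to fastest is: D < A < C < B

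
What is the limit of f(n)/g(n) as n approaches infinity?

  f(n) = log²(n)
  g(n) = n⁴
0

Since log²(n) (O(log² n)) grows slower than n⁴ (O(n⁴)),
the ratio f(n)/g(n) → 0 as n → ∞.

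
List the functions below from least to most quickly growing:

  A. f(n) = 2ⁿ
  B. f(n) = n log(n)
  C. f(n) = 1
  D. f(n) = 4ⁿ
C < B < A < D

Comparing growth rates:
C = 1 is O(1)
B = n log(n) is O(n log n)
A = 2ⁿ is O(2ⁿ)
D = 4ⁿ is O(4ⁿ)

Therefore, the order from slowest to fastest is: C < B < A < D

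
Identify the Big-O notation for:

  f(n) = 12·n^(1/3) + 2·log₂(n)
O(n^(1/3))

The dominant term in 12·n^(1/3) + 2·log₂(n) is 12·n^(1/3), which is Θ(n^(1/3)).
Lower-order terms (2·log₂(n)) are asymptotically negligible.
Constants are absorbed, so the tightest bound is O(n^(1/3)).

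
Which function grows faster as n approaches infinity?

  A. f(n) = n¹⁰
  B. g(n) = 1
A

f(n) = n¹⁰ is O(n¹⁰), while g(n) = 1 is O(1).
Since O(n¹⁰) grows faster than O(1), f(n) dominates.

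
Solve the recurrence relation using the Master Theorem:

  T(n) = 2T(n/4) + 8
Θ(n^log₄(2))

Master Theorem: a = 2, b = 4, f(n) = 8.
Compute the critical exponent d = log₄(2) = 0.500.
Compare f(n) = Θ(1) against n^d:
  k = 0 < d = 0.500, so f(n) = O(n^(d-ε)) — Case 1.
  The recursion cost dominates: T(n) = Θ(n^d) = Θ(n^log₄(2)).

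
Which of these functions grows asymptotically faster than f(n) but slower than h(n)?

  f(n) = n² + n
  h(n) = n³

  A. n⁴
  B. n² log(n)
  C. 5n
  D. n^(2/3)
B

We need g(n) with n² + n = o(g(n)) and g(n) = o(n³), i.e. O(n²) ≺ g ≺ O(n³).
Check each option:
  A. n⁴ — O(n⁴) does not grow strictly slower than h(n)
  B. n² log(n) — O(n² log n) is strictly between O(n²) and O(n³) ✓
  C. 5n — O(n) does not grow strictly faster than f(n)
  D. n^(2/3) — O(n^(2/3)) does not grow strictly faster than f(n)

Only option B (n² log(n)) lies strictly between.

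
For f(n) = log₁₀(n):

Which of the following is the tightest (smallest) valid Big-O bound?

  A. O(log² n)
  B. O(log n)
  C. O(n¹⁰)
B

f(n) = log₁₀(n) is O(log n).
All listed options are valid Big-O bounds (upper bounds),
but O(log n) is the tightest (smallest valid bound).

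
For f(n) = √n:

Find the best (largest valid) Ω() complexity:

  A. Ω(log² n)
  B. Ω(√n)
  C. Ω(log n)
B

f(n) = √n is Ω(√n).
All listed options are valid Big-Ω bounds (lower bounds),
but Ω(√n) is the tightest (largest valid bound).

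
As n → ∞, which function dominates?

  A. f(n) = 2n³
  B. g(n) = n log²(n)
A

f(n) = 2n³ is O(n³), while g(n) = n log²(n) is O(n log² n).
Since O(n³) grows faster than O(n log² n), f(n) dominates.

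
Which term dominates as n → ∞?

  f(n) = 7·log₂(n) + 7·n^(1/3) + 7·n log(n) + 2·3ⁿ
2·3ⁿ

Looking at each term:
  - 7·log₂(n) is O(log n)
  - 7·n^(1/3) is O(n^(1/3))
  - 7·n log(n) is O(n log n)
  - 2·3ⁿ is O(3ⁿ)

The term 2·3ⁿ (O(3ⁿ)) grows fastest and dominates all others.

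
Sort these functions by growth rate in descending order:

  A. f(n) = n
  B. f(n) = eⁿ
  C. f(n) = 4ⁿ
C > B > A

Comparing growth rates:
C = 4ⁿ is O(4ⁿ)
B = eⁿ is O(eⁿ)
A = n is O(n)

Therefore, the order from fastest to slowest is: C > B > A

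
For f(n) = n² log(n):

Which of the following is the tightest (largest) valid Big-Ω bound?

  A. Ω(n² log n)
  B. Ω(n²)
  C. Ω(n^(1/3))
A

f(n) = n² log(n) is Ω(n² log n).
All listed options are valid Big-Ω bounds (lower bounds),
but Ω(n² log n) is the tightest (largest valid bound).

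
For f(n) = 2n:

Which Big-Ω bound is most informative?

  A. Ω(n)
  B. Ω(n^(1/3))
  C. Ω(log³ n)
A

f(n) = 2n is Ω(n).
All listed options are valid Big-Ω bounds (lower bounds),
but Ω(n) is the tightest (largest valid bound).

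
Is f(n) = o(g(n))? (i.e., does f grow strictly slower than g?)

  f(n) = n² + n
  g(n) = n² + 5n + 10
False

f(n) = n² + n is O(n²), and g(n) = n² + 5n + 10 is O(n²).
Since they have the same growth rate, f(n) = o(g(n)) is false.
(f = o(g) requires f to grow strictly slower, not equal.)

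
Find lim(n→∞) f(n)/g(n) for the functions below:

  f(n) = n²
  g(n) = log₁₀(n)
∞

Since n² (O(n²)) grows faster than log₁₀(n) (O(log n)),
the ratio f(n)/g(n) → ∞ as n → ∞.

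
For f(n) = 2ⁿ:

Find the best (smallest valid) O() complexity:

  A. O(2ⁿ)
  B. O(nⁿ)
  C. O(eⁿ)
A

f(n) = 2ⁿ is O(2ⁿ).
All listed options are valid Big-O bounds (upper bounds),
but O(2ⁿ) is the tightest (smallest valid bound).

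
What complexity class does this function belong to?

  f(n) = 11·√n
O(√n)

The dominant term in 11·√n is 11·√n, which is Θ(√n).
Constants are absorbed, so the tightest bound is O(√n).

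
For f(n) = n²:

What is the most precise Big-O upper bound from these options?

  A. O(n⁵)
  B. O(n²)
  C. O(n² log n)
B

f(n) = n² is O(n²).
All listed options are valid Big-O bounds (upper bounds),
but O(n²) is the tightest (smallest valid bound).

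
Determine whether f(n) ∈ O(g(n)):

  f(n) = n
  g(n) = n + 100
True

f(n) = n and g(n) = n + 100 are both O(n).
Big-O permits equal growth rates (f ≤ c·g for some c), so f(n) = O(g(n)) is true.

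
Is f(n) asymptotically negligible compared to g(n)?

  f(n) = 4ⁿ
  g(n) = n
False

f(n) = 4ⁿ is O(4ⁿ), and g(n) = n is O(n).
Since O(4ⁿ) grows faster than or equal to O(n), f(n) = o(g(n)) is false.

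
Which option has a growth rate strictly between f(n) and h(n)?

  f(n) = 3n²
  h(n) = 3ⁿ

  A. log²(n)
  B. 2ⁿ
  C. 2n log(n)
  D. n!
B

We need g(n) with 3n² = o(g(n)) and g(n) = o(3ⁿ), i.e. O(n²) ≺ g ≺ O(3ⁿ).
Check each option:
  A. log²(n) — O(log² n) does not grow strictly faster than f(n)
  B. 2ⁿ — O(2ⁿ) is strictly between O(n²) and O(3ⁿ) ✓
  C. 2n log(n) — O(n log n) does not grow strictly faster than f(n)
  D. n! — O(n!) does not grow strictly slower than h(n)

Only option B (2ⁿ) lies strictly between.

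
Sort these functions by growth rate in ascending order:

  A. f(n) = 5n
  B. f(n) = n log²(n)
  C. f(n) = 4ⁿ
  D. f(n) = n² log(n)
A < B < D < C

Comparing growth rates:
A = 5n is O(n)
B = n log²(n) is O(n log² n)
D = n² log(n) is O(n² log n)
C = 4ⁿ is O(4ⁿ)

Therefore, the order from slowest to fastest is: A < B < D < C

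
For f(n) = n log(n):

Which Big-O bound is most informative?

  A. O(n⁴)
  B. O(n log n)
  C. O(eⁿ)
B

f(n) = n log(n) is O(n log n).
All listed options are valid Big-O bounds (upper bounds),
but O(n log n) is the tightest (smallest valid bound).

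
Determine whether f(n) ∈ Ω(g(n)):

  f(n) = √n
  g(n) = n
False

f(n) = √n is O(√n), and g(n) = n is O(n).
Since O(√n) grows slower than O(n), f(n) = Ω(g(n)) is false.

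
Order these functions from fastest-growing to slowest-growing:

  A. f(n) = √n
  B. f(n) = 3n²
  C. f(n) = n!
C > B > A

Comparing growth rates:
C = n! is O(n!)
B = 3n² is O(n²)
A = √n is O(√n)

Therefore, the order from fastest to slowest is: C > B > A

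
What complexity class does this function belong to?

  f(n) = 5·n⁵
O(n⁵)

The dominant term in 5·n⁵ is 5·n⁵, which is Θ(n⁵).
Constants are absorbed, so the tightest bound is O(n⁵).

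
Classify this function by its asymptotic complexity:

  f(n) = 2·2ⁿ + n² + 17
O(2ⁿ)

The dominant term in 2·2ⁿ + n² + 17 is 2·2ⁿ, which is Θ(2ⁿ).
Lower-order terms (n², 17) are asymptotically negligible.
Constants are absorbed, so the tightest bound is O(2ⁿ).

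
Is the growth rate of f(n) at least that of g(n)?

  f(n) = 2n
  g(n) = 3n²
False

f(n) = 2n is O(n), and g(n) = 3n² is O(n²).
Since O(n) grows slower than O(n²), f(n) = Ω(g(n)) is false.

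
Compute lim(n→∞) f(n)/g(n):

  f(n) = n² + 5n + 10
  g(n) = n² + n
1

Since n² + 5n + 10 and n² + n have the same growth rate (O(n²)),
the ratio converges to a constant: 1.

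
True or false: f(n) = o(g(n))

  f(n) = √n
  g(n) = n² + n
True

f(n) = √n is O(√n), and g(n) = n² + n is O(n²).
Since O(√n) grows strictly slower than O(n²), f(n) = o(g(n)) is true.
This means lim(n→∞) f(n)/g(n) = 0.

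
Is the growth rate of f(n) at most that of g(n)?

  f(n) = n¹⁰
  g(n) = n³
False

f(n) = n¹⁰ is O(n¹⁰), and g(n) = n³ is O(n³).
Since O(n¹⁰) grows faster than O(n³), f(n) = O(g(n)) is false.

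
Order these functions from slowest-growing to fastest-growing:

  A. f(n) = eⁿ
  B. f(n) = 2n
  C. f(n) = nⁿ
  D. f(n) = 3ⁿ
B < A < D < C

Comparing growth rates:
B = 2n is O(n)
A = eⁿ is O(eⁿ)
D = 3ⁿ is O(3ⁿ)
C = nⁿ is O(nⁿ)

Therefore, the order from slowest to fastest is: B < A < D < C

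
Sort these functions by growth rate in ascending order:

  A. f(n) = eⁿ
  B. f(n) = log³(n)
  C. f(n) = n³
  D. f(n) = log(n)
D < B < C < A

Comparing growth rates:
D = log(n) is O(log n)
B = log³(n) is O(log³ n)
C = n³ is O(n³)
A = eⁿ is O(eⁿ)

Therefore, the order from slowest to fastest is: D < B < C < A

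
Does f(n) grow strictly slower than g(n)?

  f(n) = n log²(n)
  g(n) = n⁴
True

f(n) = n log²(n) is O(n log² n), and g(n) = n⁴ is O(n⁴).
Since O(n log² n) grows strictly slower than O(n⁴), f(n) = o(g(n)) is true.
This means lim(n→∞) f(n)/g(n) = 0.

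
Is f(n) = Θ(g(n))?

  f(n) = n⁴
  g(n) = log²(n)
False

f(n) = n⁴ is O(n⁴), and g(n) = log²(n) is O(log² n).
Since they have different growth rates, f(n) = Θ(g(n)) is false.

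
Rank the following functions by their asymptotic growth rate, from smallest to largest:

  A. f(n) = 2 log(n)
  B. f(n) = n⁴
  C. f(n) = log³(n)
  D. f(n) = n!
A < C < B < D

Comparing growth rates:
A = 2 log(n) is O(log n)
C = log³(n) is O(log³ n)
B = n⁴ is O(n⁴)
D = n! is O(n!)

Therefore, the order from slowest to fastest is: A < C < B < D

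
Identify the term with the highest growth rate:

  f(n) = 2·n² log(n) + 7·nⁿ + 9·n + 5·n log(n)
7·nⁿ

Looking at each term:
  - 2·n² log(n) is O(n² log n)
  - 7·nⁿ is O(nⁿ)
  - 9·n is O(n)
  - 5·n log(n) is O(n log n)

The term 7·nⁿ (O(nⁿ)) grows fastest and dominates all others.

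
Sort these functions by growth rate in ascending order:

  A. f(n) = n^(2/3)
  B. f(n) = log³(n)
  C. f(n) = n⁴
B < A < C

Comparing growth rates:
B = log³(n) is O(log³ n)
A = n^(2/3) is O(n^(2/3))
C = n⁴ is O(n⁴)

Therefore, the order from slowest to fastest is: B < A < C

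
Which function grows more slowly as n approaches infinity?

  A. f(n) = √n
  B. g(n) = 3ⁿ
A

f(n) = √n is O(√n), while g(n) = 3ⁿ is O(3ⁿ).
Since O(√n) grows slower than O(3ⁿ), f(n) is dominated.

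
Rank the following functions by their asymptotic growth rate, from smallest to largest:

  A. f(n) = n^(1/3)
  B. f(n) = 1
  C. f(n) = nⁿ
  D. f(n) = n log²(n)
B < A < D < C

Comparing growth rates:
B = 1 is O(1)
A = n^(1/3) is O(n^(1/3))
D = n log²(n) is O(n log² n)
C = nⁿ is O(nⁿ)

Therefore, the order from slowest to fastest is: B < A < D < C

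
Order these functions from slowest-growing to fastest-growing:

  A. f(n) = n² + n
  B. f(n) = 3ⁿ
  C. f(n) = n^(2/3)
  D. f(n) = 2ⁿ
C < A < D < B

Comparing growth rates:
C = n^(2/3) is O(n^(2/3))
A = n² + n is O(n²)
D = 2ⁿ is O(2ⁿ)
B = 3ⁿ is O(3ⁿ)

Therefore, the order from slowest to fastest is: C < A < D < B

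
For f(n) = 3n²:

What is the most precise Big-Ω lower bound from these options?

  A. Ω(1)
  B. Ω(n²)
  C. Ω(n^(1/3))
B

f(n) = 3n² is Ω(n²).
All listed options are valid Big-Ω bounds (lower bounds),
but Ω(n²) is the tightest (largest valid bound).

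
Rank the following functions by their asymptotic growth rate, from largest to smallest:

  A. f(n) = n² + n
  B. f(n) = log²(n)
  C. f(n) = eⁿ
C > A > B

Comparing growth rates:
C = eⁿ is O(eⁿ)
A = n² + n is O(n²)
B = log²(n) is O(log² n)

Therefore, the order from fastest to slowest is: C > A > B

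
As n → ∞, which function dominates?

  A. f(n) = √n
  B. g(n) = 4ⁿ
B

f(n) = √n is O(√n), while g(n) = 4ⁿ is O(4ⁿ).
Since O(4ⁿ) grows faster than O(√n), g(n) dominates.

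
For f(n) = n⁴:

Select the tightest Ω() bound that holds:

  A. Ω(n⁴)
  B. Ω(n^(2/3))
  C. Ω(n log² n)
A

f(n) = n⁴ is Ω(n⁴).
All listed options are valid Big-Ω bounds (lower bounds),
but Ω(n⁴) is the tightest (largest valid bound).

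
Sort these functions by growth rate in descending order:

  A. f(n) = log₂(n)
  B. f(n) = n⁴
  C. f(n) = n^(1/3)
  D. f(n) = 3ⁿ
D > B > C > A

Comparing growth rates:
D = 3ⁿ is O(3ⁿ)
B = n⁴ is O(n⁴)
C = n^(1/3) is O(n^(1/3))
A = log₂(n) is O(log n)

Therefore, the order from fastest to slowest is: D > B > C > A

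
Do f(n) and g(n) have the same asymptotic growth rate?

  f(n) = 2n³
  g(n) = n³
True

f(n) = 2n³ and g(n) = n³ are both O(n³).
Since they have the same asymptotic growth rate, f(n) = Θ(g(n)) is true.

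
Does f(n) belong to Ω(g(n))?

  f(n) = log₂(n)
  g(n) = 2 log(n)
True

f(n) = log₂(n) and g(n) = 2 log(n) are both O(log n).
Big-Ω permits equal growth rates (f ≥ c·g for some c > 0), so f(n) = Ω(g(n)) is true.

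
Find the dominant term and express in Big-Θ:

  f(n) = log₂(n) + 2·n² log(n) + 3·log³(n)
Θ(n² log n)

Order the terms by growth rate: log₂(n) ≺ 3·log³(n) ≺ 2·n² log(n).
The fastest-growing term 2·n² log(n) dominates as n → ∞; dropping its constant factor gives Θ(n² log n).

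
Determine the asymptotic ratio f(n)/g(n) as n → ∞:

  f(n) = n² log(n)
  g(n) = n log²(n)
∞

Since n² log(n) (O(n² log n)) grows faster than n log²(n) (O(n log² n)),
the ratio f(n)/g(n) → ∞ as n → ∞.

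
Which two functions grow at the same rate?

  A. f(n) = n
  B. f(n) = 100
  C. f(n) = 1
B and C

Examining each function:
  A. n is O(n)
  B. 100 is O(1)
  C. 1 is O(1)

Functions B and C both have the same complexity class.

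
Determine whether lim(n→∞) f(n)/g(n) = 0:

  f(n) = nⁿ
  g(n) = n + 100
False

f(n) = nⁿ is O(nⁿ), and g(n) = n + 100 is O(n).
Since O(nⁿ) grows faster than or equal to O(n), f(n) = o(g(n)) is false.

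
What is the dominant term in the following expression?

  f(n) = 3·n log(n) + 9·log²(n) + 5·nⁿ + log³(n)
5·nⁿ

Looking at each term:
  - 3·n log(n) is O(n log n)
  - 9·log²(n) is O(log² n)
  - 5·nⁿ is O(nⁿ)
  - log³(n) is O(log³ n)

The term 5·nⁿ (O(nⁿ)) grows fastest and dominates all others.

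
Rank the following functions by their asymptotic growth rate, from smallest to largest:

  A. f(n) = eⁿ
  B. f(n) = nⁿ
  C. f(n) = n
C < A < B

Comparing growth rates:
C = n is O(n)
A = eⁿ is O(eⁿ)
B = nⁿ is O(nⁿ)

Therefore, the order from slowest to fastest is: C < A < B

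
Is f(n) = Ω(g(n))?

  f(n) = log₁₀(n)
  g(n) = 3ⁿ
False

f(n) = log₁₀(n) is O(log n), and g(n) = 3ⁿ is O(3ⁿ).
Since O(log n) grows slower than O(3ⁿ), f(n) = Ω(g(n)) is false.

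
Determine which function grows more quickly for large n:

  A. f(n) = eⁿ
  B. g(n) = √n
A

f(n) = eⁿ is O(eⁿ), while g(n) = √n is O(√n).
Since O(eⁿ) grows faster than O(√n), f(n) dominates.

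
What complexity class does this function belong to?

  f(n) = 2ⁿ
O(2ⁿ)

The dominant term in 2ⁿ is 2ⁿ, which is Θ(2ⁿ).
Constants are absorbed, so the tightest bound is O(2ⁿ).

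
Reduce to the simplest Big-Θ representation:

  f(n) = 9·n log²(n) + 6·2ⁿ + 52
Θ(2ⁿ)

Order the terms by growth rate: 52 ≺ 9·n log²(n) ≺ 6·2ⁿ.
The fastest-growing term 6·2ⁿ dominates as n → ∞; dropping its constant factor gives Θ(2ⁿ).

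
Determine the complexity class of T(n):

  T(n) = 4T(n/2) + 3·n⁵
Θ(n⁵)

Master Theorem: a = 4, b = 2, f(n) = 3·n⁵.
Compute the critical exponent d = log₂(4) = 2.
Compare f(n) = Θ(n⁵) against n^d:
  k = 5 > d = 2, so f(n) = Ω(n^(d+ε)) — Case 3.
  Regularity: a·(n/b)^5/n^5 = a/b^5 = 4/32 < 1 ✓.
  The top-level work dominates: T(n) = Θ(f(n)) = Θ(n⁵).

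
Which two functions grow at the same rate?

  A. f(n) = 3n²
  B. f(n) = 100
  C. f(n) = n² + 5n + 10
A and C

Examining each function:
  A. 3n² is O(n²)
  B. 100 is O(1)
  C. n² + 5n + 10 is O(n²)

Functions A and C both have the same complexity class.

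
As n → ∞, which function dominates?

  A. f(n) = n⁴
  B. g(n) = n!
B

f(n) = n⁴ is O(n⁴), while g(n) = n! is O(n!).
Since O(n!) grows faster than O(n⁴), g(n) dominates.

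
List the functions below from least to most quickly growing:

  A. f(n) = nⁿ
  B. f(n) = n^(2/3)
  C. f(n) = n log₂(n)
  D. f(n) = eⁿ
B < C < D < A

Comparing growth rates:
B = n^(2/3) is O(n^(2/3))
C = n log₂(n) is O(n log n)
D = eⁿ is O(eⁿ)
A = nⁿ is O(nⁿ)

Therefore, the order from slowest to fastest is: B < C < D < A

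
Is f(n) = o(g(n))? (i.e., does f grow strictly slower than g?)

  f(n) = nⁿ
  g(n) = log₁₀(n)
False

f(n) = nⁿ is O(nⁿ), and g(n) = log₁₀(n) is O(log n).
Since O(nⁿ) grows faster than or equal to O(log n), f(n) = o(g(n)) is false.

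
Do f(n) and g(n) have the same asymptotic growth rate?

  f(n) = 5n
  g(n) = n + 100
True

f(n) = 5n and g(n) = n + 100 are both O(n).
Since they have the same asymptotic growth rate, f(n) = Θ(g(n)) is true.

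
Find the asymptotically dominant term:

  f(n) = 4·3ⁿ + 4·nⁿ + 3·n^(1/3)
4·nⁿ

Looking at each term:
  - 4·3ⁿ is O(3ⁿ)
  - 4·nⁿ is O(nⁿ)
  - 3·n^(1/3) is O(n^(1/3))

The term 4·nⁿ (O(nⁿ)) grows fastest and dominates all others.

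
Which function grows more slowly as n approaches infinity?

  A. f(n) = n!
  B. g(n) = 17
B

f(n) = n! is O(n!), while g(n) = 17 is O(1).
Since O(1) grows slower than O(n!), g(n) is dominated.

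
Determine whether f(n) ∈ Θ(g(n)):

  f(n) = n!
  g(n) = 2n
False

f(n) = n! is O(n!), and g(n) = 2n is O(n).
Since they have different growth rates, f(n) = Θ(g(n)) is false.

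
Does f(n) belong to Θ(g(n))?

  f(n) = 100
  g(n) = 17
True

f(n) = 100 and g(n) = 17 are both O(1).
Since they have the same asymptotic growth rate, f(n) = Θ(g(n)) is true.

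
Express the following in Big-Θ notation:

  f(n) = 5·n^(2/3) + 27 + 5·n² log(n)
Θ(n² log n)

Order the terms by growth rate: 27 ≺ 5·n^(2/3) ≺ 5·n² log(n).
The fastest-growing term 5·n² log(n) dominates as n → ∞; dropping its constant factor gives Θ(n² log n).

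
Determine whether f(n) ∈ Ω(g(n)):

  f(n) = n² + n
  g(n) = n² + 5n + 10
True

f(n) = n² + n and g(n) = n² + 5n + 10 are both O(n²).
Big-Ω permits equal growth rates (f ≥ c·g for some c > 0), so f(n) = Ω(g(n)) is true.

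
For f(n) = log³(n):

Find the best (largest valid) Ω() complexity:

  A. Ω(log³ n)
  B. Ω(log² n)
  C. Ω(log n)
A

f(n) = log³(n) is Ω(log³ n).
All listed options are valid Big-Ω bounds (lower bounds),
but Ω(log³ n) is the tightest (largest valid bound).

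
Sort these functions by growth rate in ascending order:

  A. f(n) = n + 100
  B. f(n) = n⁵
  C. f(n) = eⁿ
A < B < C

Comparing growth rates:
A = n + 100 is O(n)
B = n⁵ is O(n⁵)
C = eⁿ is O(eⁿ)

Therefore, the order from slowest to fastest is: A < B < C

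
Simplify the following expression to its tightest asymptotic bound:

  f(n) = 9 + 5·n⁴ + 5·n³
Θ(n⁴)

Order the terms by growth rate: 9 ≺ 5·n³ ≺ 5·n⁴.
The fastest-growing term 5·n⁴ dominates as n → ∞; dropping its constant factor gives Θ(n⁴).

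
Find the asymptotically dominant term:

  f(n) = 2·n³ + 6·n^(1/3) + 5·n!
5·n!

Looking at each term:
  - 2·n³ is O(n³)
  - 6·n^(1/3) is O(n^(1/3))
  - 5·n! is O(n!)

The term 5·n! (O(n!)) grows fastest and dominates all others.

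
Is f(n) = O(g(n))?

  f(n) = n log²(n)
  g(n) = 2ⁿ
True

f(n) = n log²(n) is O(n log² n), and g(n) = 2ⁿ is O(2ⁿ).
Since O(n log² n) ⊆ O(2ⁿ) (f grows no faster than g), f(n) = O(g(n)) is true.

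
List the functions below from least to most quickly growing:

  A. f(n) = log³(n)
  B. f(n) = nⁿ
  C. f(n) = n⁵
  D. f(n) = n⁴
A < D < C < B

Comparing growth rates:
A = log³(n) is O(log³ n)
D = n⁴ is O(n⁴)
C = n⁵ is O(n⁵)
B = nⁿ is O(nⁿ)

Therefore, the order from slowest to fastest is: A < D < C < B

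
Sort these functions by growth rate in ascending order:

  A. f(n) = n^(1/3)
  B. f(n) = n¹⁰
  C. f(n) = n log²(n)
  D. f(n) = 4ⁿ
A < C < B < D

Comparing growth rates:
A = n^(1/3) is O(n^(1/3))
C = n log²(n) is O(n log² n)
B = n¹⁰ is O(n¹⁰)
D = 4ⁿ is O(4ⁿ)

Therefore, the order from slowest to fastest is: A < C < B < D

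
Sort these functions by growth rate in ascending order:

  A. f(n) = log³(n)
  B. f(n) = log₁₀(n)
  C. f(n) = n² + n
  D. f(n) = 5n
B < A < D < C

Comparing growth rates:
B = log₁₀(n) is O(log n)
A = log³(n) is O(log³ n)
D = 5n is O(n)
C = n² + n is O(n²)

Therefore, the order from slowest to fastest is: B < A < D < C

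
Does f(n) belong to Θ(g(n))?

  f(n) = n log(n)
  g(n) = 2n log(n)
True

f(n) = n log(n) and g(n) = 2n log(n) are both O(n log n).
Since they have the same asymptotic growth rate, f(n) = Θ(g(n)) is true.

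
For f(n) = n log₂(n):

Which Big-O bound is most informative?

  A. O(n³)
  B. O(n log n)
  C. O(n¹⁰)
B

f(n) = n log₂(n) is O(n log n).
All listed options are valid Big-O bounds (upper bounds),
but O(n log n) is the tightest (smallest valid bound).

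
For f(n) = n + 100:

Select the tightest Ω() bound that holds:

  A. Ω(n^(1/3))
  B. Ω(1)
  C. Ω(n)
C

f(n) = n + 100 is Ω(n).
All listed options are valid Big-Ω bounds (lower bounds),
but Ω(n) is the tightest (largest valid bound).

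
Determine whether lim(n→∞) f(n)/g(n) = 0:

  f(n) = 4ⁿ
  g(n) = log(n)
False

f(n) = 4ⁿ is O(4ⁿ), and g(n) = log(n) is O(log n).
Since O(4ⁿ) grows faster than or equal to O(log n), f(n) = o(g(n)) is false.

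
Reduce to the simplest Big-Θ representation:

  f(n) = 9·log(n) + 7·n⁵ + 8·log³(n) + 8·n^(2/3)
Θ(n⁵)

Order the terms by growth rate: 9·log(n) ≺ 8·log³(n) ≺ 8·n^(2/3) ≺ 7·n⁵.
The fastest-growing term 7·n⁵ dominates as n → ∞; dropping its constant factor gives Θ(n⁵).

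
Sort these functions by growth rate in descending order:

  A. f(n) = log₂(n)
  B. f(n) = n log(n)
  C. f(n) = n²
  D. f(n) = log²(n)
C > B > D > A

Comparing growth rates:
C = n² is O(n²)
B = n log(n) is O(n log n)
D = log²(n) is O(log² n)
A = log₂(n) is O(log n)

Therefore, the order from fastest to slowest is: C > B > D > A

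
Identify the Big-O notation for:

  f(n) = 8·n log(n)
O(n log n)

The dominant term in 8·n log(n) is 8·n log(n), which is Θ(n log n).
Constants are absorbed, so the tightest bound is O(n log n).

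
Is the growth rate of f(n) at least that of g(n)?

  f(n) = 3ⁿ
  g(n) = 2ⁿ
True

f(n) = 3ⁿ is O(3ⁿ), and g(n) = 2ⁿ is O(2ⁿ).
Since O(3ⁿ) grows at least as fast as O(2ⁿ), f(n) = Ω(g(n)) is true.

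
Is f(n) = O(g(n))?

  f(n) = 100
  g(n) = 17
True

f(n) = 100 and g(n) = 17 are both O(1).
Big-O permits equal growth rates (f ≤ c·g for some c), so f(n) = O(g(n)) is true.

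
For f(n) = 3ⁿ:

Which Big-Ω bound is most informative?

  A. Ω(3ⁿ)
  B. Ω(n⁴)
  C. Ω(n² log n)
A

f(n) = 3ⁿ is Ω(3ⁿ).
All listed options are valid Big-Ω bounds (lower bounds),
but Ω(3ⁿ) is the tightest (largest valid bound).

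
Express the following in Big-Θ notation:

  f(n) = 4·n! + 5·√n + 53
Θ(n!)

Order the terms by growth rate: 53 ≺ 5·√n ≺ 4·n!.
The fastest-growing term 4·n! dominates as n → ∞; dropping its constant factor gives Θ(n!).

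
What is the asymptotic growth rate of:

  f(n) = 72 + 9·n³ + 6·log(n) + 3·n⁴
Θ(n⁴)

Order the terms by growth rate: 72 ≺ 6·log(n) ≺ 9·n³ ≺ 3·n⁴.
The fastest-growing term 3·n⁴ dominates as n → ∞; dropping its constant factor gives Θ(n⁴).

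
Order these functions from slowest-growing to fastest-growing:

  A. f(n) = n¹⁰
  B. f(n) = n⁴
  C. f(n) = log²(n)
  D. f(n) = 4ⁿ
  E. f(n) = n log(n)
C < E < B < A < D

Comparing growth rates:
C = log²(n) is O(log² n)
E = n log(n) is O(n log n)
B = n⁴ is O(n⁴)
A = n¹⁰ is O(n¹⁰)
D = 4ⁿ is O(4ⁿ)

Therefore, the order from slowest to fastest is: C < E < B < A < D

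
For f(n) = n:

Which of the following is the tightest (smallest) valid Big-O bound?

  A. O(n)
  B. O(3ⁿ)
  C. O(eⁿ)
A

f(n) = n is O(n).
All listed options are valid Big-O bounds (upper bounds),
but O(n) is the tightest (smallest valid bound).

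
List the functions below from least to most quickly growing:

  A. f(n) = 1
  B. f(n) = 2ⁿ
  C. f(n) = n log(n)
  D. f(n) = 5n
A < D < C < B

Comparing growth rates:
A = 1 is O(1)
D = 5n is O(n)
C = n log(n) is O(n log n)
B = 2ⁿ is O(2ⁿ)

Therefore, the order from slowest to fastest is: A < D < C < B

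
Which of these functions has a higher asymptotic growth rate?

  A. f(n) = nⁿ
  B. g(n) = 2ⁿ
A

f(n) = nⁿ is O(nⁿ), while g(n) = 2ⁿ is O(2ⁿ).
Since O(nⁿ) grows faster than O(2ⁿ), f(n) dominates.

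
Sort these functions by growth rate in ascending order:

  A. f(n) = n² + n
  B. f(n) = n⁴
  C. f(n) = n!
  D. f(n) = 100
D < A < B < C

Comparing growth rates:
D = 100 is O(1)
A = n² + n is O(n²)
B = n⁴ is O(n⁴)
C = n! is O(n!)

Therefore, the order from slowest to fastest is: D < A < B < C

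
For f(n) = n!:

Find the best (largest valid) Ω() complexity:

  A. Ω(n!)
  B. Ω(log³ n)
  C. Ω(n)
A

f(n) = n! is Ω(n!).
All listed options are valid Big-Ω bounds (lower bounds),
but Ω(n!) is the tightest (largest valid bound).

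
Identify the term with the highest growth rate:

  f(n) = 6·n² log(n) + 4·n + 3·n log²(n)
6·n² log(n)

Looking at each term:
  - 6·n² log(n) is O(n² log n)
  - 4·n is O(n)
  - 3·n log²(n) is O(n log² n)

The term 6·n² log(n) (O(n² log n)) grows fastest and dominates all others.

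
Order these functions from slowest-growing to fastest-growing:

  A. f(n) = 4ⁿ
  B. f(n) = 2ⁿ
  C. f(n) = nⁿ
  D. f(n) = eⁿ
B < D < A < C

Comparing growth rates:
B = 2ⁿ is O(2ⁿ)
D = eⁿ is O(eⁿ)
A = 4ⁿ is O(4ⁿ)
C = nⁿ is O(nⁿ)

Therefore, the order from slowest to fastest is: B < D < A < C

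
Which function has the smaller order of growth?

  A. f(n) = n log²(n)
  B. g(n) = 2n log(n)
B

f(n) = n log²(n) is O(n log² n), while g(n) = 2n log(n) is O(n log n).
Since O(n log n) grows slower than O(n log² n), g(n) is dominated.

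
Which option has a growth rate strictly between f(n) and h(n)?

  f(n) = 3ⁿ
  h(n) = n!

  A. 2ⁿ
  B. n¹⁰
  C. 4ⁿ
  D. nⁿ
C

We need g(n) with 3ⁿ = o(g(n)) and g(n) = o(n!), i.e. O(3ⁿ) ≺ g ≺ O(n!).
Check each option:
  A. 2ⁿ — O(2ⁿ) does not grow strictly faster than f(n)
  B. n¹⁰ — O(n¹⁰) does not grow strictly faster than f(n)
  C. 4ⁿ — O(4ⁿ) is strictly between O(3ⁿ) and O(n!) ✓
  D. nⁿ — O(nⁿ) does not grow strictly slower than h(n)

Only option C (4ⁿ) lies strictly between.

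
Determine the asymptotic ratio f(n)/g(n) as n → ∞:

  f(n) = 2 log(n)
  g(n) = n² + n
0

Since 2 log(n) (O(log n)) grows slower than n² + n (O(n²)),
the ratio f(n)/g(n) → 0 as n → ∞.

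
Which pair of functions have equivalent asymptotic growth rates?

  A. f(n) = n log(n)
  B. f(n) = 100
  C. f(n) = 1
B and C

Examining each function:
  A. n log(n) is O(n log n)
  B. 100 is O(1)
  C. 1 is O(1)

Functions B and C both have the same complexity class.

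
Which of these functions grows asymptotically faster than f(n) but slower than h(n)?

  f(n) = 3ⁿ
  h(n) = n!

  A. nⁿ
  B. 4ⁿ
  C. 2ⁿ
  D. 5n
B

We need g(n) with 3ⁿ = o(g(n)) and g(n) = o(n!), i.e. O(3ⁿ) ≺ g ≺ O(n!).
Check each option:
  A. nⁿ — O(nⁿ) does not grow strictly slower than h(n)
  B. 4ⁿ — O(4ⁿ) is strictly between O(3ⁿ) and O(n!) ✓
  C. 2ⁿ — O(2ⁿ) does not grow strictly faster than f(n)
  D. 5n — O(n) does not grow strictly faster than f(n)

Only option B (4ⁿ) lies strictly between.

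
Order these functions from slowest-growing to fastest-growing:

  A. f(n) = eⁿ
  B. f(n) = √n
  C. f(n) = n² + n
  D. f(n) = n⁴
B < C < D < A

Comparing growth rates:
B = √n is O(√n)
C = n² + n is O(n²)
D = n⁴ is O(n⁴)
A = eⁿ is O(eⁿ)

Therefore, the order from slowest to fastest is: B < C < D < A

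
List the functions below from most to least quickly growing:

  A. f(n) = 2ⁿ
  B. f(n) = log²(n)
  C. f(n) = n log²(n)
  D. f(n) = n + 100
A > C > D > B

Comparing growth rates:
A = 2ⁿ is O(2ⁿ)
C = n log²(n) is O(n log² n)
D = n + 100 is O(n)
B = log²(n) is O(log² n)

Therefore, the order from fastest to slowest is: A > C > D > B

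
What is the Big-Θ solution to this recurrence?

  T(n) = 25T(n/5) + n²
Θ(n² log n)

Master Theorem: a = 25, b = 5, f(n) = n².
Compute the critical exponent d = log₅(25) = 2.
Compare f(n) = Θ(n²) against n^d:
  k = 2 = d, so f(n) = Θ(n^d) — Case 2.
  Work is balanced across levels: T(n) = Θ(n^d log n) = Θ(n² log n).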